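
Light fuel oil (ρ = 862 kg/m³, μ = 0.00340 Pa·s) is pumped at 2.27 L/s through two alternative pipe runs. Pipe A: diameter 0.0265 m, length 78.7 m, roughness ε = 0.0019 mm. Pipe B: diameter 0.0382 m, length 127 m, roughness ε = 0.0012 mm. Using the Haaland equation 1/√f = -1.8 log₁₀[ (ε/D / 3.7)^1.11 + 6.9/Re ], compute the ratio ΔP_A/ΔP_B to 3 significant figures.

Pipe A: V = Q/A = 0.00227/0.0005515 = 4.116 m/s; Re = 2.765e+04; ε/D = 7.17e-05; Haaland → f = 0.02391; ΔP_A = f(L/D)(ρV²/2) = 5.184e+05 Pa.
Pipe B: V = Q/A = 0.00227/0.001146 = 1.981 m/s; Re = 1.918e+04; ε/D = 3.14e-05; Haaland → f = 0.02606; ΔP_B = f(L/D)(ρV²/2) = 1.465e+05 Pa.
ΔP_A/ΔP_B = 5.184e+05/1.465e+05 = 3.54.

ΔP_A/ΔP_B ≈ 3.54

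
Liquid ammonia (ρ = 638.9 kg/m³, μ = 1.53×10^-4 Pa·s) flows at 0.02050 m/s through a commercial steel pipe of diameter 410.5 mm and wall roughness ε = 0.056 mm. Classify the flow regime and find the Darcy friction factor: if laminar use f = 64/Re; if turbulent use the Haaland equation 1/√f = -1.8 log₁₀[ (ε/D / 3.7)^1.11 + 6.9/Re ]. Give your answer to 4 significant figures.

Re = ρVD/μ = 638.9·0.0205·0.4105/0.000153 = 3.514e+04.
Re > 4000 → turbulent. ε/D = 5.6e-05/0.4105 = 0.000136; Haaland: 1/√f = -1.8 log₁₀[1.2e-05 + 0.000196] = 6.626, so f = 0.02278.

f ≈ 0.02278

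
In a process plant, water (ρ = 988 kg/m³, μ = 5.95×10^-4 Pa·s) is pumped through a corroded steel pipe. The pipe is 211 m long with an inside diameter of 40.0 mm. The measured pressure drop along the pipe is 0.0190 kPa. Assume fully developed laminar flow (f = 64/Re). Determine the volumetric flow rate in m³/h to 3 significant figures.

For laminar flow, f = 64/Re with Re = ρVD/μ, so Darcy-Weisbach reduces to ΔP = 32μLV/D². Solving for V: V = ΔP·D²/(32μL) = 19·(0.04)²/(32·0.000595·211) = 0.007567 m/s.
Check: Re = ρVD/μ = 988·0.007567·0.04/0.000595 = 502.6 < 2300, so the laminar assumption holds.
Q = V·A = 0.007567·(π/4·0.04²) = 9.509e-06 m³/s = 0.0342 m³/h.

Q ≈ 0.0342 m³/h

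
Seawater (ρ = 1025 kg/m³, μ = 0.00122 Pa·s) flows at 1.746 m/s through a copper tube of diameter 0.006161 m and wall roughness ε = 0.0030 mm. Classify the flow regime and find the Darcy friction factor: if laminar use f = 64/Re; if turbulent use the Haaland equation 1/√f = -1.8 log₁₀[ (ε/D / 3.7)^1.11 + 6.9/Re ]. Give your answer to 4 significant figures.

Re = ρVD/μ = 1025·1.746·0.006161/0.00122 = 9038.
Re > 4000 → turbulent. ε/D = 3e-06/0.006161 = 0.000487; Haaland: 1/√f = -1.8 log₁₀[4.92e-05 + 0.000763] = 5.562, so f = 0.03232.

f ≈ 0.03232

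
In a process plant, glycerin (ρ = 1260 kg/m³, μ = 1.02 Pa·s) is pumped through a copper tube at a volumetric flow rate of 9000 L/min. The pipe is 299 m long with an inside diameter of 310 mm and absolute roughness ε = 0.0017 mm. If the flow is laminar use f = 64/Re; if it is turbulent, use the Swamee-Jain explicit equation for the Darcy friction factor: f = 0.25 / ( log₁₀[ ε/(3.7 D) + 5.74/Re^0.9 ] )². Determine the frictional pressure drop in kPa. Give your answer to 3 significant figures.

ΔP ≈ 202 kPa

Q = 9000 L/min = 9000/60000 = 0.15 m³/s.
Cross-sectional area A = πD²/4 = π(0.31)²/4 = 0.07548 m²; mean velocity V = Q/A = 0.15/0.07548 = 1.987 m/s.
Reynolds number Re = ρVD/μ = 1260 · 1.987 · 0.31 / 1.02 = 761.
Re < 2300 → laminar flow, so f = 64/Re = 64/761 = 0.08409 (the turbulent correlation is not needed).
Darcy-Weisbach: ΔP = f(L/D)(ρV²/2) = 0.08409·(299/0.31)·(1260·1.987²/2) = 0.08409·964.5·2488 = 2.018e+05 Pa.
ΔP = 2.018e+05 Pa = 202 kPa.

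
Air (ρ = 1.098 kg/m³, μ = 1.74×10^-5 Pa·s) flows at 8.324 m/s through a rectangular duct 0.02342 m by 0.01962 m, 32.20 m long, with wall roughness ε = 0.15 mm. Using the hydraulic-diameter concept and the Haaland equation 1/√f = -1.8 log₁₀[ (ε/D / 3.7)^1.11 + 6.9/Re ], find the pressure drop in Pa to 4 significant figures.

Hydraulic diameter D_h = 4A/P = 4·(0.02342·0.01962)/(2·(0.02342+0.01962)) = 0.001838/0.08608 = 0.02135 m.
Re = ρVD_h/μ = 1.098·8.324·0.02135/1.74e-05 = 1.122e+04.
ε/D_h = 0.00015/0.02135 = 0.00703; Haaland gives 1/√f = -1.8 log₁₀[0.000953+0.000615] = 5.048, so f = 0.03924.
ΔP = f(L/D_h)(ρV²/2) = 0.03924·32.2/0.02135·38.04 = 2251 Pa.

ΔP ≈ 2251 Pa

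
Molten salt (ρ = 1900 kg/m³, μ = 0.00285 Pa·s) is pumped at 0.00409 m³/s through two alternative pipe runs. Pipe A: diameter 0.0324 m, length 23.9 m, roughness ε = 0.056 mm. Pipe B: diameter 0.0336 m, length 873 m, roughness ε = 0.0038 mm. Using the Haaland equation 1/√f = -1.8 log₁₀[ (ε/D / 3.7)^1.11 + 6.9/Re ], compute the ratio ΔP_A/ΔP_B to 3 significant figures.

ΔP_A/ΔP_B ≈ 0.0435

Pipe A: V = Q/A = 0.00409/0.0008245 = 4.961 m/s; Re = 1.072e+05; ε/D = 0.00173; Haaland → f = 0.02413; ΔP_A = f(L/D)(ρV²/2) = 4.162e+05 Pa.
Pipe B: V = Q/A = 0.00409/0.0008867 = 4.613 m/s; Re = 1.033e+05; ε/D = 0.000113; Haaland → f = 0.01822; ΔP_B = f(L/D)(ρV²/2) = 9.567e+06 Pa.
ΔP_A/ΔP_B = 4.162e+05/9.567e+06 = 0.0435.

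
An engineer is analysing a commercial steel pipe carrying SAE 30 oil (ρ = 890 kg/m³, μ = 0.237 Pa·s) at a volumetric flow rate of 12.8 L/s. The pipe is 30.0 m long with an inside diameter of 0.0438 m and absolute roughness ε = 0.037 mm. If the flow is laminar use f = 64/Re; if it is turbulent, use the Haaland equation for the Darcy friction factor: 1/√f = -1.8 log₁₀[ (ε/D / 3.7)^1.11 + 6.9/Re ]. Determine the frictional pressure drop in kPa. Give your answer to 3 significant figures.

ΔP ≈ 1010 kPa

Q = 12.8 L/s = 12.8/1000 = 0.0128 m³/s.
Cross-sectional area A = πD²/4 = π(0.0438)²/4 = 0.001507 m²; mean velocity V = Q/A = 0.0128/0.001507 = 8.495 m/s.
Reynolds number Re = ρVD/μ = 890 · 8.495 · 0.0438 / 0.237 = 1397.
Re < 2300 → laminar flow, so f = 64/Re = 64/1397 = 0.0458 (the turbulent correlation is not needed).
Darcy-Weisbach: ΔP = f(L/D)(ρV²/2) = 0.0458·(30/0.0438)·(890·8.495²/2) = 0.0458·684.9·3.211e+04 = 1.007e+06 Pa.
ΔP = 1.007e+06 Pa = 1010 kPa.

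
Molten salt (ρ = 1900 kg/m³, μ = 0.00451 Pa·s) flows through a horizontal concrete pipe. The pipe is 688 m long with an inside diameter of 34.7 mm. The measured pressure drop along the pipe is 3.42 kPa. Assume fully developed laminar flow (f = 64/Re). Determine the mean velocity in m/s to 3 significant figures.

V ≈ 0.0415 m/s

For laminar flow, f = 64/Re with Re = ρVD/μ, so Darcy-Weisbach reduces to ΔP = 32μLV/D². Solving for V: V = ΔP·D²/(32μL) = 3420·(0.0347)²/(32·0.00451·688) = 0.04147 m/s.
Check: Re = ρVD/μ = 1900·0.04147·0.0347/0.00451 = 606.3 < 2300, so the laminar assumption holds.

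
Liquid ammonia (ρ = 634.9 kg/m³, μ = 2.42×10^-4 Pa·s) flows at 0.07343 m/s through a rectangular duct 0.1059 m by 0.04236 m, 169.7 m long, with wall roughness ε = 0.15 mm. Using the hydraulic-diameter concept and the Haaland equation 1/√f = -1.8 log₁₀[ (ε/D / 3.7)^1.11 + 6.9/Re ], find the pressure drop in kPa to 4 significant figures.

Hydraulic diameter D_h = 4A/P = 4·(0.1059·0.04236)/(2·(0.1059+0.04236)) = 0.01794/0.2965 = 0.06051 m.
Re = ρVD_h/μ = 634.9·0.07343·0.06051/0.000242 = 1.166e+04.
ε/D_h = 0.00015/0.06051 = 0.00248; Haaland gives 1/√f = -1.8 log₁₀[0.0003+0.000592] = 5.49, so f = 0.03318.
ΔP = f(L/D_h)(ρV²/2) = 0.03318·169.7/0.06051·1.712 = 159.3 Pa.
ΔP = 0.1593 kPa.

ΔP ≈ 0.1593 kPa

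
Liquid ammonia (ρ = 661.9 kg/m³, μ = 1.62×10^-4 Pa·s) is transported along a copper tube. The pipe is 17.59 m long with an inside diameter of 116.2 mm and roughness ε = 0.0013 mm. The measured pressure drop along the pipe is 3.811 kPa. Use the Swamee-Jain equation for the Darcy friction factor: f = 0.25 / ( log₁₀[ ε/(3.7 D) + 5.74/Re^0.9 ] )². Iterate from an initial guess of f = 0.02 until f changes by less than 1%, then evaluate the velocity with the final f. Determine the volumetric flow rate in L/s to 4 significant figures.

Q ≈ 27.23 L/s

Rearranging Darcy-Weisbach: V = √(2·ΔP·D/(f·L·ρ)). With ε/D = 1.3e-06/0.1162 = 1.12e-05, iterate starting from f = 0.02:
  f = 0.02 → V = √(2·3811·0.1162/(0.02·17.59·661.9)) = 1.95 m/s; Re = ρVD/μ = 9.259e+05; f → 0.01202
  f = 0.01202 → V = 2.516 m/s; Re = 1.194e+06; f → 0.01157
  f = 0.01157 → V = 2.564 m/s; Re = 1.217e+06; f → 0.01154
Converged (Δf/f < 1%). With the final f = 0.01154: V = √(2·3811·0.1162/(0.01154·17.59·661.9)) = 2.567 m/s.
Q = V·A = 2.567·(π/4·0.1162²) = 0.02723 m³/s = 27.23 L/s.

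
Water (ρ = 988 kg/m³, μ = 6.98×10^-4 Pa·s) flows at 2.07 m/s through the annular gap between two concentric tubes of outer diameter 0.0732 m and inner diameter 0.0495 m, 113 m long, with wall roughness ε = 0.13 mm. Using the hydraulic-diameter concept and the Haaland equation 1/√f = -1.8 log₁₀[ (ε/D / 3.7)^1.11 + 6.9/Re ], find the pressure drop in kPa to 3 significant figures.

Hydraulic diameter D_h = 4A/P = D_o - D_i = 0.0732 - 0.0495 = 0.0237 m.
Re = ρVD_h/μ = 988·2.07·0.0237/0.000698 = 6.944e+04.
ε/D_h = 0.00013/0.0237 = 0.00549; Haaland gives 1/√f = -1.8 log₁₀[0.000724+9.94e-05] = 5.552, so f = 0.03244.
ΔP = f(L/D_h)(ρV²/2) = 0.03244·113/0.0237·2117 = 3.274e+05 Pa.
ΔP = 327 kPa.

ΔP ≈ 327 kPa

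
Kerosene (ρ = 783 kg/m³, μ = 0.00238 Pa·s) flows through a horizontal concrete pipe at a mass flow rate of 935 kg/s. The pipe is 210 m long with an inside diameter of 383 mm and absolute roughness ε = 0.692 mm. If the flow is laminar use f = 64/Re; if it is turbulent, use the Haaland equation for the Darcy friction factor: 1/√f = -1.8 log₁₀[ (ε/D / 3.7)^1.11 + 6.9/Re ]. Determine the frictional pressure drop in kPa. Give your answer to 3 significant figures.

A = πD²/4 = π(0.383)²/4 = 0.1152 m²; mean velocity V = ṁ/(ρA) = 935/(783 · 0.1152) = 10.36 m/s.
Reynolds number Re = ρVD/μ = 783 · 10.36 · 0.383 / 0.00238 = 1.306e+06.
Re > 4000 → turbulent. Relative roughness ε/D = 0.000692/0.383 = 0.00181. Haaland: 1/√f = -1.8 log₁₀[(0.00181/3.7)^1.11 + 6.9/1.306e+06] = -1.8 log₁₀[0.000211 + 5.28e-06] = 6.597, so f = 0.02298.
Darcy-Weisbach: ΔP = f(L/D)(ρV²/2) = 0.02298·(210/0.383)·(783·10.36²/2) = 0.02298·548.3·4.206e+04 = 5.299e+05 Pa.
ΔP = 5.299e+05 Pa = 530 kPa.

ΔP ≈ 530 kPa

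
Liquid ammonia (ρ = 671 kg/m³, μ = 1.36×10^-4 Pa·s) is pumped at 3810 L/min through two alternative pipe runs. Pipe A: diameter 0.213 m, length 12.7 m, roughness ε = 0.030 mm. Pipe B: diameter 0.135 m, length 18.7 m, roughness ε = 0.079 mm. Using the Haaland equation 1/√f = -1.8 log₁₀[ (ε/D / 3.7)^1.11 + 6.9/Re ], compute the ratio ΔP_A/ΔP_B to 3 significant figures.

ΔP_A/ΔP_B ≈ 0.0534

Pipe A: V = Q/A = 0.0635/0.03563 = 1.782 m/s; Re = 1.873e+06; ε/D = 0.000141; Haaland → f = 0.01344; ΔP_A = f(L/D)(ρV²/2) = 853.6 Pa.
Pipe B: V = Q/A = 0.0635/0.01431 = 4.436 m/s; Re = 2.955e+06; ε/D = 0.000585; Haaland → f = 0.01748; ΔP_B = f(L/D)(ρV²/2) = 1.598e+04 Pa.
ΔP_A/ΔP_B = 853.6/1.598e+04 = 0.0534.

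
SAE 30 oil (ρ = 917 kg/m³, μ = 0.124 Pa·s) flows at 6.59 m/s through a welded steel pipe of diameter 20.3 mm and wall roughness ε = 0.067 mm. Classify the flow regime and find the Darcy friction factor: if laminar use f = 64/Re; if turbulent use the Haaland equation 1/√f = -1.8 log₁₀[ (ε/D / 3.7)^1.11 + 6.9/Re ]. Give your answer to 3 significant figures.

Re = ρVD/μ = 917·6.59·0.0203/0.124 = 989.3.
Re < 2300 → laminar, so f = 64/Re = 0.06469 (roughness is irrelevant in laminar flow).

f ≈ 0.0647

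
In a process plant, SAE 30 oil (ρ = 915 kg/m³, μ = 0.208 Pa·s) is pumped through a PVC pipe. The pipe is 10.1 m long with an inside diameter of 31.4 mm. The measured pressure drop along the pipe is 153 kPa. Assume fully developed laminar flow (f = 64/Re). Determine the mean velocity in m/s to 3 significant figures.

For laminar flow, f = 64/Re with Re = ρVD/μ, so Darcy-Weisbach reduces to ΔP = 32μLV/D². Solving for V: V = ΔP·D²/(32μL) = 1.53e+05·(0.0314)²/(32·0.208·10.1) = 2.244 m/s.
Check: Re = ρVD/μ = 915·2.244·0.0314/0.208 = 310 < 2300, so the laminar assumption holds.

V ≈ 2.24 m/s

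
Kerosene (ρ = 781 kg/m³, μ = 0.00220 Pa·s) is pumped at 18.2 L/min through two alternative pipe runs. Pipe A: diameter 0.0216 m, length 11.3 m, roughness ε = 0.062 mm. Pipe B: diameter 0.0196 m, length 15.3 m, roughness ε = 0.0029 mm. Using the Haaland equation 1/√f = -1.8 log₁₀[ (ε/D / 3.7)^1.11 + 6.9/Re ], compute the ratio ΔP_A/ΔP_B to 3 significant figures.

ΔP_A/ΔP_B ≈ 0.506

Pipe A: V = Q/A = 0.0003033/0.0003664 = 0.8278 m/s; Re = 6348; ε/D = 0.00287; Haaland → f = 0.03822; ΔP_A = f(L/D)(ρV²/2) = 5351 Pa.
Pipe B: V = Q/A = 0.0003033/0.0003017 = 1.005 m/s; Re = 6995; ε/D = 0.000148; Haaland → f = 0.03429; ΔP_B = f(L/D)(ρV²/2) = 1.056e+04 Pa.
ΔP_A/ΔP_B = 5351/1.056e+04 = 0.506.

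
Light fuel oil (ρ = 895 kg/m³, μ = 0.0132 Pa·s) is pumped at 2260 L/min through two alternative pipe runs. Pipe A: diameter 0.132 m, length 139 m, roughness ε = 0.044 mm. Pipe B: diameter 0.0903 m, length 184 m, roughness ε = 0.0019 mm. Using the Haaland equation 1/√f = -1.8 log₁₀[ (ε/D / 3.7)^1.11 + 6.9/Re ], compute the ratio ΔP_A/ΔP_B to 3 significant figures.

ΔP_A/ΔP_B ≈ 0.127

Pipe A: V = Q/A = 0.03767/0.01368 = 2.752 m/s; Re = 2.463e+04; ε/D = 0.000333; Haaland → f = 0.02512; ΔP_A = f(L/D)(ρV²/2) = 8.968e+04 Pa.
Pipe B: V = Q/A = 0.03767/0.006404 = 5.882 m/s; Re = 3.601e+04; ε/D = 2.1e-05; Haaland → f = 0.02237; ΔP_B = f(L/D)(ρV²/2) = 7.057e+05 Pa.
ΔP_A/ΔP_B = 8.968e+04/7.057e+05 = 0.127.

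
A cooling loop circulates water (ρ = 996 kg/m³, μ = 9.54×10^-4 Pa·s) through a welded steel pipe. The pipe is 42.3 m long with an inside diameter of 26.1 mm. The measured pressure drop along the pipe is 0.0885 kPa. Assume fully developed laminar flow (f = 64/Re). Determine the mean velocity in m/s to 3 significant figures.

V ≈ 0.0467 m/s

For laminar flow, f = 64/Re with Re = ρVD/μ, so Darcy-Weisbach reduces to ΔP = 32μLV/D². Solving for V: V = ΔP·D²/(32μL) = 88.5·(0.0261)²/(32·0.000954·42.3) = 0.04669 m/s.
Check: Re = ρVD/μ = 996·0.04669·0.0261/0.000954 = 1272 < 2300, so the laminar assumption holds.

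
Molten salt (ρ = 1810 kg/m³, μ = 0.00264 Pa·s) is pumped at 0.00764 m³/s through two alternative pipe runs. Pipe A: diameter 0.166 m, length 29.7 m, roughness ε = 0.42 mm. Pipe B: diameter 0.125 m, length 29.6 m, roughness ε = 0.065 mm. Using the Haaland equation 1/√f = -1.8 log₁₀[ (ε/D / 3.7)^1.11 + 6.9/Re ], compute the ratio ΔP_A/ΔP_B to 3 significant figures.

ΔP_A/ΔP_B ≈ 0.308

Pipe A: V = Q/A = 0.00764/0.02164 = 0.353 m/s; Re = 4.018e+04; ε/D = 0.00253; Haaland → f = 0.028; ΔP_A = f(L/D)(ρV²/2) = 565 Pa.
Pipe B: V = Q/A = 0.00764/0.01227 = 0.6226 m/s; Re = 5.335e+04; ε/D = 0.00052; Haaland → f = 0.02207; ΔP_B = f(L/D)(ρV²/2) = 1834 Pa.
ΔP_A/ΔP_B = 565/1834 = 0.308.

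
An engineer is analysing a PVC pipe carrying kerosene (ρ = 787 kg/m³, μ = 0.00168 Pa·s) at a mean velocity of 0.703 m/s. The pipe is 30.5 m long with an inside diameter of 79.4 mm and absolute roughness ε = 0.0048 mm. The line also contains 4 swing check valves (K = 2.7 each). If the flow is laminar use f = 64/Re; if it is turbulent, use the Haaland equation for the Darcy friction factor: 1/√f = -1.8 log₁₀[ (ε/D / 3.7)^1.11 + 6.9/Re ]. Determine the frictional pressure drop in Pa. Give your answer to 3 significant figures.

Reynolds number Re = ρVD/μ = 787 · 0.703 · 0.0794 / 0.00168 = 2.615e+04.
Re > 4000 → turbulent. Relative roughness ε/D = 4.8e-06/0.0794 = 6.05e-05. Haaland: 1/√f = -1.8 log₁₀[(6.05e-05/3.7)^1.11 + 6.9/2.615e+04] = -1.8 log₁₀[4.86e-06 + 0.000264] = 6.427, so f = 0.02421.
Total minor-loss coefficient ΣK = 4·2.7 = 10.8.
ΔP = [f·L/D + ΣK]·(ρV²/2) = [0.02421·30.5/0.0794 + 10.8]·(787·0.703²/2) = [9.299 + 10.8]·194.5 = 3909 Pa.

ΔP ≈ 3910 Pa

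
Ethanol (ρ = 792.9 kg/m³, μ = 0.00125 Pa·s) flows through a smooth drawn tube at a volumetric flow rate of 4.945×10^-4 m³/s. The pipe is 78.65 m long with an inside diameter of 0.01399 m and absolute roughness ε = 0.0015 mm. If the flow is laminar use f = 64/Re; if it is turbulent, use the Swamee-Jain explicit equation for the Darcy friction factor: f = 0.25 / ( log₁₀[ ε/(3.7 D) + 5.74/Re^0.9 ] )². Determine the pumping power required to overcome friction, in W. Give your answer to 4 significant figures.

P ≈ 273.4 W

Cross-sectional area A = πD²/4 = π(0.01399)²/4 = 0.0001537 m²; mean velocity V = Q/A = 0.0004945/0.0001537 = 3.217 m/s.
Reynolds number Re = ρVD/μ = 792.9 · 3.217 · 0.01399 / 0.00125 = 2.855e+04.
Re > 4000 → turbulent. Relative roughness ε/D = 1.5e-06/0.01399 = 0.000107. Swamee-Jain: f = 0.25/(log₁₀[0.000107/3.7 + 5.74/2.855e+04^0.9])² = 0.25/(log₁₀[2.9e-05 + 0.000561])² = 0.25/(-3.229)² = 0.02397.
Darcy-Weisbach: ΔP = f(L/D)(ρV²/2) = 0.02397·(78.65/0.01399)·(792.9·3.217²/2) = 0.02397·5622·4103 = 5.53e+05 Pa.
Pumping power P = QΔP = 0.0004945·5.53e+05 = 273.44 W = 273.4 W.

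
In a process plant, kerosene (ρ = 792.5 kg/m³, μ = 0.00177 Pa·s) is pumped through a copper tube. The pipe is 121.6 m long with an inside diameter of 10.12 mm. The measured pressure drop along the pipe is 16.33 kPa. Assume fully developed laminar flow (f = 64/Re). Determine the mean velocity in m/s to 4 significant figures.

For laminar flow, f = 64/Re with Re = ρVD/μ, so Darcy-Weisbach reduces to ΔP = 32μLV/D². Solving for V: V = ΔP·D²/(32μL) = 1.633e+04·(0.01012)²/(32·0.00177·121.6) = 0.2428 m/s.
Check: Re = ρVD/μ = 792.5·0.2428·0.01012/0.00177 = 1100 < 2300, so the laminar assumption holds.

V ≈ 0.2428 m/s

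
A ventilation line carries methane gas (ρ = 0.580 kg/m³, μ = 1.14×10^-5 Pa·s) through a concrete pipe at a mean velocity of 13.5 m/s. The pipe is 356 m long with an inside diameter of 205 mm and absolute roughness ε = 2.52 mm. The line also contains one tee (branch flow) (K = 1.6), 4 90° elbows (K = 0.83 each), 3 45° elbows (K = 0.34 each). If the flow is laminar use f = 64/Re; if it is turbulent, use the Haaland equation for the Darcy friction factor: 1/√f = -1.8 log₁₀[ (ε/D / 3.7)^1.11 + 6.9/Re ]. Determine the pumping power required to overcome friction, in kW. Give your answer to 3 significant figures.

Reynolds number Re = ρVD/μ = 0.58 · 13.5 · 0.205 / 1.14e-05 = 1.408e+05.
Re > 4000 → turbulent. Relative roughness ε/D = 0.00252/0.205 = 0.0123. Haaland: 1/√f = -1.8 log₁₀[(0.0123/3.7)^1.11 + 6.9/1.408e+05] = -1.8 log₁₀[0.00177 + 4.9e-05] = 4.931, so f = 0.04113.
Total minor-loss coefficient ΣK = 1·1.6 + 4·0.83 + 3·0.34 = 5.94.
ΔP = [f·L/D + ΣK]·(ρV²/2) = [0.04113·356/0.205 + 5.94]·(0.58·13.5²/2) = [71.43 + 5.94]·52.85 = 4089 Pa.
Q = V·A = 13.5·0.03301 = 0.4456 m³/s.
Pumping power P = QΔP = 0.4456·4089 = 1822 W = 1.82 kW.

P ≈ 1.82 kW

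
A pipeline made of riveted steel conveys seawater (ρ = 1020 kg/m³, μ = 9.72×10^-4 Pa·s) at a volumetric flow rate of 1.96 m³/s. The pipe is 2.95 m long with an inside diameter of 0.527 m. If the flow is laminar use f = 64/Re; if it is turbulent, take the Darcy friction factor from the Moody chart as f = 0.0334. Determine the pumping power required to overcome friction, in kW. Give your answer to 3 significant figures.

Cross-sectional area A = πD²/4 = π(0.527)²/4 = 0.2181 m²; mean velocity V = Q/A = 1.96/0.2181 = 8.986 m/s.
Reynolds number Re = ρVD/μ = 1020 · 8.986 · 0.527 / 0.000972 = 4.969e+06.
Re > 4000 → turbulent; use the Moody-chart value f = 0.0334.
Darcy-Weisbach: ΔP = f(L/D)(ρV²/2) = 0.0334·(2.95/0.527)·(1020·8.986²/2) = 0.0334·5.598·4.118e+04 = 7699 Pa.
Pumping power P = QΔP = 1.96·7699 = 15090 W = 15.1 kW.

P ≈ 15.1 kW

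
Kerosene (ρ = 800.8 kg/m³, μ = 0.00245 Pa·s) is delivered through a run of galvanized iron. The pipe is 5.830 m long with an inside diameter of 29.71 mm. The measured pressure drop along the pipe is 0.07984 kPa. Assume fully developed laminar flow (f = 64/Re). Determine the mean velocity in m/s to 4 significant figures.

V ≈ 0.1542 m/s

For laminar flow, f = 64/Re with Re = ρVD/μ, so Darcy-Weisbach reduces to ΔP = 32μLV/D². Solving for V: V = ΔP·D²/(32μL) = 79.84·(0.02971)²/(32·0.00245·5.83) = 0.1542 m/s.
Check: Re = ρVD/μ = 800.8·0.1542·0.02971/0.00245 = 1497 < 2300, so the laminar assumption holds.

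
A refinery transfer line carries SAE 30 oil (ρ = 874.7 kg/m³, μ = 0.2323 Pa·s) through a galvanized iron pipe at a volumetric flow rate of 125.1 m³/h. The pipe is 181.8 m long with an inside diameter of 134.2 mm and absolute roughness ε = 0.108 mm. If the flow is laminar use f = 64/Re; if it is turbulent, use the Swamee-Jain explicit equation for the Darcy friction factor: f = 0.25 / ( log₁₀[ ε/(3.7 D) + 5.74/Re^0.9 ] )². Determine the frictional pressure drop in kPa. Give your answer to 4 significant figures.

Q = 125.1 m³/h = 125.1/3600 = 0.03475 m³/s.
Cross-sectional area A = πD²/4 = π(0.1342)²/4 = 0.01414 m²; mean velocity V = Q/A = 0.03475/0.01414 = 2.457 m/s.
Reynolds number Re = ρVD/μ = 874.7 · 2.457 · 0.1342 / 0.232 = 1241.
Re < 2300 → laminar flow, so f = 64/Re = 64/1241 = 0.05155 (the turbulent correlation is not needed).
Darcy-Weisbach: ΔP = f(L/D)(ρV²/2) = 0.05155·(181.8/0.1342)·(874.7·2.457²/2) = 0.05155·1355·2640 = 1.844e+05 Pa.
ΔP = 1.844e+05 Pa = 184.4 kPa.

ΔP ≈ 184.4 kPa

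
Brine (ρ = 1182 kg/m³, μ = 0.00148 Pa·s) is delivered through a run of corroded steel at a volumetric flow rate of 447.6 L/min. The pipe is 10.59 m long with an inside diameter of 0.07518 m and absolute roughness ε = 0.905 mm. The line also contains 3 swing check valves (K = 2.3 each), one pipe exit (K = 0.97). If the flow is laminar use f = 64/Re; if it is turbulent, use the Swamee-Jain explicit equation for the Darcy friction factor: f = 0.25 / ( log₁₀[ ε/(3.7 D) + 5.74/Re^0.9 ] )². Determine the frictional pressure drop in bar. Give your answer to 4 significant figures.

Q = 447.6 L/min = 447.6/60000 = 0.00746 m³/s.
Cross-sectional area A = πD²/4 = π(0.07518)²/4 = 0.004439 m²; mean velocity V = Q/A = 0.00746/0.004439 = 1.681 m/s.
Reynolds number Re = ρVD/μ = 1182 · 1.681 · 0.07518 / 0.00148 = 1.009e+05.
Re > 4000 → turbulent. Relative roughness ε/D = 0.000905/0.07518 = 0.012. Swamee-Jain: f = 0.25/(log₁₀[0.012/3.7 + 5.74/1.009e+05^0.9])² = 0.25/(log₁₀[0.00325 + 0.00018])² = 0.25/(-2.464)² = 0.04117.
Total minor-loss coefficient ΣK = 3·2.3 + 1·0.97 = 7.87.
ΔP = [f·L/D + ΣK]·(ρV²/2) = [0.04117·10.59/0.07518 + 7.87]·(1182·1.681²/2) = [5.799 + 7.87]·1669 = 2.281e+04 Pa.
ΔP = 2.281e+04 Pa = 0.2281 bar.

ΔP ≈ 0.2281 bar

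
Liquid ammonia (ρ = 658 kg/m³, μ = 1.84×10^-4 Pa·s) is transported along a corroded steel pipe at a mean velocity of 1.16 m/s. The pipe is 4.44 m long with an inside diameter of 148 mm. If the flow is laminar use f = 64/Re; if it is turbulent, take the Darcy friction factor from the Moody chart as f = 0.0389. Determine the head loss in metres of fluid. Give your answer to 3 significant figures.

Reynolds number Re = ρVD/μ = 658 · 1.16 · 0.148 / 0.000184 = 6.139e+05.
Re > 4000 → turbulent; use the Moody-chart value f = 0.0389.
Darcy-Weisbach: ΔP = f(L/D)(ρV²/2) = 0.0389·(4.44/0.148)·(658·1.16²/2) = 0.0389·30·442.7 = 516.6 Pa.
Head loss h_f = ΔP/(ρg) = 516.6/(658·9.81) = 0.0800 m.

h_f ≈ 0.0800 m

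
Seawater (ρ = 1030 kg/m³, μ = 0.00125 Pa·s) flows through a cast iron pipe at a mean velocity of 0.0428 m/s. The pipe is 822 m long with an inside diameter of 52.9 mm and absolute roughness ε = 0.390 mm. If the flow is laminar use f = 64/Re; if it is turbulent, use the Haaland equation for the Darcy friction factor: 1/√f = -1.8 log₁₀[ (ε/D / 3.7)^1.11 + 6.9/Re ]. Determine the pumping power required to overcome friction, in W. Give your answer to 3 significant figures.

Reynolds number Re = ρVD/μ = 1030 · 0.0428 · 0.0529 / 0.00125 = 1866.
Re < 2300 → laminar flow, so f = 64/Re = 64/1866 = 0.0343 (the turbulent correlation is not needed).
Darcy-Weisbach: ΔP = f(L/D)(ρV²/2) = 0.0343·(822/0.0529)·(1030·0.0428²/2) = 0.0343·1.554e+04·0.9434 = 502.9 Pa.
Q = V·A = 0.0428·0.002198 = 9.407e-05 m³/s.
Pumping power P = QΔP = 9.407e-05·502.9 = 0.04731 W = 0.0473 W.

P ≈ 0.0473 W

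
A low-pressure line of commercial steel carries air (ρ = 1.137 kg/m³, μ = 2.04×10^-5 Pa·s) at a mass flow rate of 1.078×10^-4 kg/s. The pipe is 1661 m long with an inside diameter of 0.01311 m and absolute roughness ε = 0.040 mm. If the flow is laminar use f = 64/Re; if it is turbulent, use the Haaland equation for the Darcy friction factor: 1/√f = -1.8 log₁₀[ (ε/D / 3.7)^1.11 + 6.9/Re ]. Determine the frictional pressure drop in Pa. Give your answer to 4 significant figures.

A = πD²/4 = π(0.01311)²/4 = 0.000135 m²; mean velocity V = ṁ/(ρA) = 0.0001078/(1.137 · 0.000135) = 0.7024 m/s.
Reynolds number Re = ρVD/μ = 1.137 · 0.7024 · 0.01311 / 2.04e-05 = 513.2.
Re < 2300 → laminar flow, so f = 64/Re = 64/513.2 = 0.1247 (the turbulent correlation is not needed).
Darcy-Weisbach: ΔP = f(L/D)(ρV²/2) = 0.1247·(1661/0.01311)·(1.137·0.7024²/2) = 0.1247·1.267e+05·0.2805 = 4431 Pa.

ΔP ≈ 4431 Pa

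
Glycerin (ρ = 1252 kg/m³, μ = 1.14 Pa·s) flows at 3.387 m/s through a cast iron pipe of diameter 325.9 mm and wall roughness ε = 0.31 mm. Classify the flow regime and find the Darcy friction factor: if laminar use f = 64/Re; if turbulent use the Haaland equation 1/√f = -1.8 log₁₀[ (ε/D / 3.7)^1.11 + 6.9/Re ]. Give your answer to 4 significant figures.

Re = ρVD/μ = 1252·3.387·0.3259/1.14 = 1212.
Re < 2300 → laminar, so f = 64/Re = 0.05279 (roughness is irrelevant in laminar flow).

f ≈ 0.05279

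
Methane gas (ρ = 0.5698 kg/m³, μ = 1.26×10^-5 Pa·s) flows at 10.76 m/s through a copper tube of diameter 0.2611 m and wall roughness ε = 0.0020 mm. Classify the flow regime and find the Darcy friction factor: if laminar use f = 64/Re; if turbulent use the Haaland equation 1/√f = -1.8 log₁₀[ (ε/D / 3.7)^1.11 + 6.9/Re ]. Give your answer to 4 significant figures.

f ≈ 0.01700

Re = ρVD/μ = 0.5698·10.76·0.2611/1.26e-05 = 1.27e+05.
Re > 4000 → turbulent. ε/D = 2e-06/0.2611 = 7.66e-06; Haaland: 1/√f = -1.8 log₁₀[4.91e-07 + 5.43e-05] = 7.67, so f = 0.017.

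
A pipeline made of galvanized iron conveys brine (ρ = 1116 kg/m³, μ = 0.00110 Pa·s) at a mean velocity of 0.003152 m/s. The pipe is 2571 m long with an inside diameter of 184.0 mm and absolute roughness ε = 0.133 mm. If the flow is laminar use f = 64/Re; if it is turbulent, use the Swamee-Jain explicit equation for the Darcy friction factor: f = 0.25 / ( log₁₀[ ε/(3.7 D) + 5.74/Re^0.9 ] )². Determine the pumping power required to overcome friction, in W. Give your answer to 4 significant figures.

Reynolds number Re = ρVD/μ = 1116 · 0.003152 · 0.184 / 0.0011 = 588.4.
Re < 2300 → laminar flow, so f = 64/Re = 64/588.4 = 0.1088 (the turbulent correlation is not needed).
Darcy-Weisbach: ΔP = f(L/D)(ρV²/2) = 0.1088·(2571/0.184)·(1116·0.003152²/2) = 0.1088·1.397e+04·0.005544 = 8.425 Pa.
Q = V·A = 0.003152·0.02659 = 8.381e-05 m³/s.
Pumping power P = QΔP = 8.381e-05·8.425 = 7.0617×10^-4 W = 7.062×10^-4 W.

P ≈ 7.062×10^-4 W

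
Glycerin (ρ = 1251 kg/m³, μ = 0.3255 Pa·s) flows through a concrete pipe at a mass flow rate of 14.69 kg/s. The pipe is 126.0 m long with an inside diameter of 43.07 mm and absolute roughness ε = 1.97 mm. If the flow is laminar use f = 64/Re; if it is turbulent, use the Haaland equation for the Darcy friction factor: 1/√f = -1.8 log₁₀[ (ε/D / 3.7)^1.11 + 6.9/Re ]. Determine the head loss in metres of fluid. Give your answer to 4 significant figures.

h_f ≈ 464.6 m

A = πD²/4 = π(0.04307)²/4 = 0.001457 m²; mean velocity V = ṁ/(ρA) = 14.69/(1251 · 0.001457) = 8.06 m/s.
Reynolds number Re = ρVD/μ = 1251 · 8.06 · 0.04307 / 0.326 = 1334.
Re < 2300 → laminar flow, so f = 64/Re = 64/1334 = 0.04797 (the turbulent correlation is not needed).
Darcy-Weisbach: ΔP = f(L/D)(ρV²/2) = 0.04797·(126/0.04307)·(1251·8.06²/2) = 0.04797·2925·4.063e+04 = 5.702e+06 Pa.
Head loss h_f = ΔP/(ρg) = 5.702e+06/(1251·9.81) = 464.6 m.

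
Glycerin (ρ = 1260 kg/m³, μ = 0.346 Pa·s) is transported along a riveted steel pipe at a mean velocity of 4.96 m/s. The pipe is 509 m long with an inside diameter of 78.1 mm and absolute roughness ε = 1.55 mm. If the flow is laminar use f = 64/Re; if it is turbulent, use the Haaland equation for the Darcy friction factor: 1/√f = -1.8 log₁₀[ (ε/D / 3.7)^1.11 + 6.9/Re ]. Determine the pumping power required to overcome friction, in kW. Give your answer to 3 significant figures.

Reynolds number Re = ρVD/μ = 1260 · 4.96 · 0.0781 / 0.346 = 1411.
Re < 2300 → laminar flow, so f = 64/Re = 64/1411 = 0.04537 (the turbulent correlation is not needed).
Darcy-Weisbach: ΔP = f(L/D)(ρV²/2) = 0.04537·(509/0.0781)·(1260·4.96²/2) = 0.04537·6517·1.55e+04 = 4.583e+06 Pa.
Q = V·A = 4.96·0.004791 = 0.02376 m³/s.
Pumping power P = QΔP = 0.02376·4.583e+06 = 108900 W = 109 kW.

P ≈ 109 kW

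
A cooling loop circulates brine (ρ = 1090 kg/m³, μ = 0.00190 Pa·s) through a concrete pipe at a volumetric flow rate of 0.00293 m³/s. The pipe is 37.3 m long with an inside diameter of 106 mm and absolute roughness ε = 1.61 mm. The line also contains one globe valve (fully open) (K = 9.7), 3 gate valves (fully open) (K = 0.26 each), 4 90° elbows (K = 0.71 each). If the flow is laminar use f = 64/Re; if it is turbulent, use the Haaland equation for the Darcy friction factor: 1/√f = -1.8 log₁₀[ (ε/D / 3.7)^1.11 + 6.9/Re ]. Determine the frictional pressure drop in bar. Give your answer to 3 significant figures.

ΔP ≈ 0.0177 bar

Cross-sectional area A = πD²/4 = π(0.106)²/4 = 0.008825 m²; mean velocity V = Q/A = 0.00293/0.008825 = 0.332 m/s.
Reynolds number Re = ρVD/μ = 1090 · 0.332 · 0.106 / 0.0019 = 2.019e+04.
Re > 4000 → turbulent. Relative roughness ε/D = 0.00161/0.106 = 0.0152. Haaland: 1/√f = -1.8 log₁₀[(0.0152/3.7)^1.11 + 6.9/2.019e+04] = -1.8 log₁₀[0.00224 + 0.000342] = 4.658, so f = 0.04609.
Total minor-loss coefficient ΣK = 1·9.7 + 3·0.26 + 4·0.71 = 13.3.
ΔP = [f·L/D + ΣK]·(ρV²/2) = [0.04609·37.3/0.106 + 13.3]·(1090·0.332²/2) = [16.22 + 13.3]·60.08 = 1775 Pa.
ΔP = 1775 Pa = 0.0177 bar.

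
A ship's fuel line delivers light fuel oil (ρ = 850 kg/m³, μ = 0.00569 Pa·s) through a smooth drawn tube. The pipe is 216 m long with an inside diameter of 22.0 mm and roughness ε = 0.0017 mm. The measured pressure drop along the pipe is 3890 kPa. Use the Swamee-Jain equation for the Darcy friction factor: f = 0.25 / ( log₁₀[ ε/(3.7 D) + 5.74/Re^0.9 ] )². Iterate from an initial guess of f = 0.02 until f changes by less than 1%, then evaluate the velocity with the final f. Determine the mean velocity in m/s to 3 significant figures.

Rearranging Darcy-Weisbach: V = √(2·ΔP·D/(f·L·ρ)). With ε/D = 1.7e-06/0.022 = 7.73e-05, iterate starting from f = 0.02:
  f = 0.02 → V = √(2·3.89e+06·0.022/(0.02·216·850)) = 6.827 m/s; Re = ρVD/μ = 2.244e+04; f → 0.02529
  f = 0.02529 → V = 6.072 m/s; Re = 1.995e+04; f → 0.02602
  f = 0.02602 → V = 5.985 m/s; Re = 1.967e+04; f → 0.02611
Converged (Δf/f < 1%). With the final f = 0.02611: V = √(2·3.89e+06·0.022/(0.02611·216·850)) = 5.975 m/s.

V ≈ 5.97 m/s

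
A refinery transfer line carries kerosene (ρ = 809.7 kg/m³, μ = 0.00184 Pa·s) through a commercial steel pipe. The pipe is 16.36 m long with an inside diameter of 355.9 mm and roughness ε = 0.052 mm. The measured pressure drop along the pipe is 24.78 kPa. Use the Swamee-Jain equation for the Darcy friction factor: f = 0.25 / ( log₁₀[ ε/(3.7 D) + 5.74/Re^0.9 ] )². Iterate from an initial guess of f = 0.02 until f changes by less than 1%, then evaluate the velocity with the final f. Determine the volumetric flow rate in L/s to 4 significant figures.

Q ≈ 978.0 L/s

Rearranging Darcy-Weisbach: V = √(2·ΔP·D/(f·L·ρ)). With ε/D = 5.2e-05/0.3559 = 0.000146, iterate starting from f = 0.02:
  f = 0.02 → V = √(2·2.478e+04·0.3559/(0.02·16.36·809.7)) = 8.159 m/s; Re = ρVD/μ = 1.278e+06; f → 0.01392
  f = 0.01392 → V = 9.781 m/s; Re = 1.532e+06; f → 0.01378
  f = 0.01378 → V = 9.83 m/s; Re = 1.539e+06; f → 0.01378
Converged (Δf/f < 1%). With the final f = 0.01378: V = √(2·2.478e+04·0.3559/(0.01378·16.36·809.7)) = 9.831 m/s.
Q = V·A = 9.831·(π/4·0.3559²) = 0.978 m³/s = 978.0 L/s.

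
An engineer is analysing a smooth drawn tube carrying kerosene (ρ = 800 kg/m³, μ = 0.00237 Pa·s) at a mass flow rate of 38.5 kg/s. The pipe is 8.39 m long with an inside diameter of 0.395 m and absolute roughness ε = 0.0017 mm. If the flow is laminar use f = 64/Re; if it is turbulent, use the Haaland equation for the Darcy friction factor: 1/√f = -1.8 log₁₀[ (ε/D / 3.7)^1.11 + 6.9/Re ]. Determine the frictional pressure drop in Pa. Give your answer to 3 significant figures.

ΔP ≈ 26.9 Pa

A = πD²/4 = π(0.395)²/4 = 0.1225 m²; mean velocity V = ṁ/(ρA) = 38.5/(800 · 0.1225) = 0.3927 m/s.
Reynolds number Re = ρVD/μ = 800 · 0.3927 · 0.395 / 0.00237 = 5.236e+04.
Re > 4000 → turbulent. Relative roughness ε/D = 1.7e-06/0.395 = 4.3e-06. Haaland: 1/√f = -1.8 log₁₀[(4.3e-06/3.7)^1.11 + 6.9/5.236e+04] = -1.8 log₁₀[2.59e-07 + 0.000132] = 6.983, so f = 0.02051.
Darcy-Weisbach: ΔP = f(L/D)(ρV²/2) = 0.02051·(8.39/0.395)·(800·0.3927²/2) = 0.02051·21.24·61.69 = 26.87 Pa.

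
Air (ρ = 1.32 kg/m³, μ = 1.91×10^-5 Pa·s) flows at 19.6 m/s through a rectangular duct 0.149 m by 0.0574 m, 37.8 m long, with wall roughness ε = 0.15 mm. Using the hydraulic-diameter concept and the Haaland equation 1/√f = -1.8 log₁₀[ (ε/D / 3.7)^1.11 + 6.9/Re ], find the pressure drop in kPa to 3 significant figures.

Hydraulic diameter D_h = 4A/P = 4·(0.149·0.0574)/(2·(0.149+0.0574)) = 0.03421/0.4128 = 0.08287 m.
Re = ρVD_h/μ = 1.32·19.6·0.08287/1.91e-05 = 1.123e+05.
ε/D_h = 0.00015/0.08287 = 0.00181; Haaland gives 1/√f = -1.8 log₁₀[0.000212+6.15e-05] = 6.415, so f = 0.0243.
ΔP = f(L/D_h)(ρV²/2) = 0.0243·37.8/0.08287·253.5 = 2810 Pa.
ΔP = 2.81 kPa.

ΔP ≈ 2.81 kPa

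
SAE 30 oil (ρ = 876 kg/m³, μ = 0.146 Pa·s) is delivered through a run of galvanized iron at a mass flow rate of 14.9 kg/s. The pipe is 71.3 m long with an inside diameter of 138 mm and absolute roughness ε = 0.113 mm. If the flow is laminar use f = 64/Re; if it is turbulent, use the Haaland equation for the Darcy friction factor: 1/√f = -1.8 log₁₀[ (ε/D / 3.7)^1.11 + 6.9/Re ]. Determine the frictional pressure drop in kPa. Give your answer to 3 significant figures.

A = πD²/4 = π(0.138)²/4 = 0.01496 m²; mean velocity V = ṁ/(ρA) = 14.9/(876 · 0.01496) = 1.137 m/s.
Reynolds number Re = ρVD/μ = 876 · 1.137 · 0.138 / 0.146 = 941.6.
Re < 2300 → laminar flow, so f = 64/Re = 64/941.6 = 0.06797 (the turbulent correlation is not needed).
Darcy-Weisbach: ΔP = f(L/D)(ρV²/2) = 0.06797·(71.3/0.138)·(876·1.137²/2) = 0.06797·516.7·566.4 = 1.989e+04 Pa.
ΔP = 1.989e+04 Pa = 19.9 kPa.

ΔP ≈ 19.9 kPa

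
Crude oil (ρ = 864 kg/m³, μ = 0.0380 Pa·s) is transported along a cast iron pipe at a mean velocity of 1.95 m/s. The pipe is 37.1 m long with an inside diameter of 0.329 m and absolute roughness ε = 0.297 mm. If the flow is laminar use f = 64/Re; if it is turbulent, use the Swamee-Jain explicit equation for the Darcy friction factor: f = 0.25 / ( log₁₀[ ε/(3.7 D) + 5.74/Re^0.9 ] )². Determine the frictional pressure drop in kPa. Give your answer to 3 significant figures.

ΔP ≈ 5.52 kPa

Reynolds number Re = ρVD/μ = 864 · 1.95 · 0.329 / 0.038 = 1.459e+04.
Re > 4000 → turbulent. Relative roughness ε/D = 0.000297/0.329 = 0.000903. Swamee-Jain: f = 0.25/(log₁₀[0.000903/3.7 + 5.74/1.459e+04^0.9])² = 0.25/(log₁₀[0.000244 + 0.00103])² = 0.25/(-2.896)² = 0.02981.
Darcy-Weisbach: ΔP = f(L/D)(ρV²/2) = 0.02981·(37.1/0.329)·(864·1.95²/2) = 0.02981·112.8·1643 = 5522 Pa.
ΔP = 5522 Pa = 5.52 kPa.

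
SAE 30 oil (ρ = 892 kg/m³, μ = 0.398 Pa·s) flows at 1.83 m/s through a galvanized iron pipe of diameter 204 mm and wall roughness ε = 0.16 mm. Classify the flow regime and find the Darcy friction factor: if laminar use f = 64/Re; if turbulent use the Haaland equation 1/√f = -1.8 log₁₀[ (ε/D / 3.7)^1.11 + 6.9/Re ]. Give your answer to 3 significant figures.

f ≈ 0.0765

Re = ρVD/μ = 892·1.83·0.204/0.398 = 836.7.
Re < 2300 → laminar, so f = 64/Re = 0.07649 (roughness is irrelevant in laminar flow).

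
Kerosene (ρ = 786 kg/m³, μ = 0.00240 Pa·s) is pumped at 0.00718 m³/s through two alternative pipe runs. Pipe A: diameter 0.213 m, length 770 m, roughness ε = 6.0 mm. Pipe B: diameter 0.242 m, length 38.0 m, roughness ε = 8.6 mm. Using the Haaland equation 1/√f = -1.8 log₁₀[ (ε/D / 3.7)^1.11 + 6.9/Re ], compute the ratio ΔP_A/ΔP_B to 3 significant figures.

ΔP_A/ΔP_B ≈ 34.9

Pipe A: V = Q/A = 0.00718/0.03563 = 0.2015 m/s; Re = 1.406e+04; ε/D = 0.0282; Haaland → f = 0.05804; ΔP_A = f(L/D)(ρV²/2) = 3348 Pa.
Pipe B: V = Q/A = 0.00718/0.046 = 0.1561 m/s; Re = 1.237e+04; ε/D = 0.0355; Haaland → f = 0.06381; ΔP_B = f(L/D)(ρV²/2) = 95.95 Pa.
ΔP_A/ΔP_B = 3348/95.95 = 34.9.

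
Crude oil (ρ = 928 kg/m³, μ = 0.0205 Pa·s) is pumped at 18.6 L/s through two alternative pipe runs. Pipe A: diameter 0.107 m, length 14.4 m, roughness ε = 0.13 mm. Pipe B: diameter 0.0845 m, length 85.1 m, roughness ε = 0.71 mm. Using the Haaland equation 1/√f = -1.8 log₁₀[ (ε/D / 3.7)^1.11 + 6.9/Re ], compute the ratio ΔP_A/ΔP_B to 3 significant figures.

ΔP_A/ΔP_B ≈ 0.0419

Pipe A: V = Q/A = 0.0186/0.008992 = 2.068 m/s; Re = 1.002e+04; ε/D = 0.00121; Haaland → f = 0.03246; ΔP_A = f(L/D)(ρV²/2) = 8672 Pa.
Pipe B: V = Q/A = 0.0186/0.005608 = 3.317 m/s; Re = 1.269e+04; ε/D = 0.0084; Haaland → f = 0.04028; ΔP_B = f(L/D)(ρV²/2) = 2.071e+05 Pa.
ΔP_A/ΔP_B = 8672/2.071e+05 = 0.0419.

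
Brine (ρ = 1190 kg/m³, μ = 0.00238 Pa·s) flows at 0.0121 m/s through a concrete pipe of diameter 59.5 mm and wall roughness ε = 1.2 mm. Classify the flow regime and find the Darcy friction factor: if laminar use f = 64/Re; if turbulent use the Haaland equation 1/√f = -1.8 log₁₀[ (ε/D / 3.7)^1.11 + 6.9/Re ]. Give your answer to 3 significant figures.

Re = ρVD/μ = 1190·0.0121·0.0595/0.00238 = 360.
Re < 2300 → laminar, so f = 64/Re = 0.1778 (roughness is irrelevant in laminar flow).

f ≈ 0.178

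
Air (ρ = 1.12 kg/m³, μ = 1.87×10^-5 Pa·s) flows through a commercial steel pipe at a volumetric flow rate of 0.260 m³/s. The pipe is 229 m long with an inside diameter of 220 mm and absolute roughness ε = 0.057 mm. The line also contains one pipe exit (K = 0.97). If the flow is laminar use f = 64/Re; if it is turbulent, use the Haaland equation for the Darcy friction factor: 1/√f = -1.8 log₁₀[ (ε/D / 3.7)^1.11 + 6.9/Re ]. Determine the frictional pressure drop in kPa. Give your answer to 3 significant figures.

Cross-sectional area A = πD²/4 = π(0.22)²/4 = 0.03801 m²; mean velocity V = Q/A = 0.26/0.03801 = 6.84 m/s.
Reynolds number Re = ρVD/μ = 1.12 · 6.84 · 0.22 / 1.87e-05 = 9.012e+04.
Re > 4000 → turbulent. Relative roughness ε/D = 5.7e-05/0.22 = 0.000259. Haaland: 1/√f = -1.8 log₁₀[(0.000259/3.7)^1.11 + 6.9/9.012e+04] = -1.8 log₁₀[2.44e-05 + 7.66e-05] = 7.192, so f = 0.01933.
Total minor-loss coefficient ΣK = 1·0.97 = 0.97.
ΔP = [f·L/D + ΣK]·(ρV²/2) = [0.01933·229/0.22 + 0.97]·(1.12·6.84²/2) = [20.12 + 0.97]·26.2 = 552.6 Pa.
ΔP = 552.6 Pa = 0.553 kPa.

ΔP ≈ 0.553 kPa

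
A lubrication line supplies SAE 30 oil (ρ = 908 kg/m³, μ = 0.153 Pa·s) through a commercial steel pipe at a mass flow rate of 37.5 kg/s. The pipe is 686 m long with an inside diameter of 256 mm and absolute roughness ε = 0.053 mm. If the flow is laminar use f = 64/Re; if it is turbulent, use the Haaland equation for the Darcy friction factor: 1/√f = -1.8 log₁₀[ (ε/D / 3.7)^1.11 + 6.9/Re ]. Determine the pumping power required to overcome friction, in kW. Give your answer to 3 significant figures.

P ≈ 1.70 kW

A = πD²/4 = π(0.256)²/4 = 0.05147 m²; mean velocity V = ṁ/(ρA) = 37.5/(908 · 0.05147) = 0.8024 m/s.
Reynolds number Re = ρVD/μ = 908 · 0.8024 · 0.256 / 0.153 = 1219.
Re < 2300 → laminar flow, so f = 64/Re = 64/1219 = 0.0525 (the turbulent correlation is not needed).
Darcy-Weisbach: ΔP = f(L/D)(ρV²/2) = 0.0525·(686/0.256)·(908·0.8024²/2) = 0.0525·2680·292.3 = 4.112e+04 Pa.
Q = ṁ/ρ = 37.5/908 = 0.0413 m³/s.
Pumping power P = QΔP = 0.0413·4.112e+04 = 1698 W = 1.70 kW.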